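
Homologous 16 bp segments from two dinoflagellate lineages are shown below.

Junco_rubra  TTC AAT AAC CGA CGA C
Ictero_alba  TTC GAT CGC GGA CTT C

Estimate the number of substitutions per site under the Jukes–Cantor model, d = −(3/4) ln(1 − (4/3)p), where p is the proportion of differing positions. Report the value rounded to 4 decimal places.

Differing sites — 4:A/G; 7:A/C; 8:A/G; 10:C/G; 14:G/T; 15:A/T.
p = 6/16 = 0.375000.
d = −0.75 · ln(1 − (4/3)·0.375000) = −0.75 · ln(0.500000) = −0.75 · (-0.693147) = 0.5199.

0.5199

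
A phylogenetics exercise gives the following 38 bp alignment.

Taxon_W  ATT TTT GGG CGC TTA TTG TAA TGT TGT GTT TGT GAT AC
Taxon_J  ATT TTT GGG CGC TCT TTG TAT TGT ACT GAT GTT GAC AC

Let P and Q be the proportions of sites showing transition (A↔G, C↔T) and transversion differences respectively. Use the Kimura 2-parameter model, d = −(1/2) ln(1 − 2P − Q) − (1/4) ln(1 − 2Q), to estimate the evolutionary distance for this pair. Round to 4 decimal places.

Differing sites — 14:T/C (Ti); 15:A/T (Tv); 21:A/T (Tv); 25:T/A (Tv); 26:G/C (Tv); 29:T/A (Tv); 31:T/G (Tv); 32:G/T (Tv); 36:T/C (Ti).
Of the 9 differences, 2 transitions and 7 transversions over 38 sites: P = 2/38 = 0.052632, Q = 7/38 = 0.184211.
d = −0.5·ln(0.710525) − 0.25·ln(0.631578) = −0.5·(-0.341751) − 0.25·(-0.459534) = 0.2858.

0.2858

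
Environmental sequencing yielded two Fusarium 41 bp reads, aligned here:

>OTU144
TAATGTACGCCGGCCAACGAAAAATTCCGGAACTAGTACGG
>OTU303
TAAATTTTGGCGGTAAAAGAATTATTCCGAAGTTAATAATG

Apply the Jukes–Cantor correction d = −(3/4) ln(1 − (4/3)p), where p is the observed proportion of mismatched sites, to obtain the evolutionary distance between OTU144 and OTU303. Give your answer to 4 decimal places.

Differing sites — 4:T/A; 5:G/T; 7:A/T; 8:C/T; 10:C/G; 14:C/T; 15:C/A; 18:C/A; 22:A/T; 23:A/T; 30:G/A; 32:A/G; 33:C/T; 36:G/A; 39:C/A; 40:G/T.
p = 16/41 = 0.390244.
d = −0.75 · ln(1 − (4/3)·0.390244) = −0.75 · ln(0.479675) = −0.75 · (-0.734646) = 0.5510.

0.5510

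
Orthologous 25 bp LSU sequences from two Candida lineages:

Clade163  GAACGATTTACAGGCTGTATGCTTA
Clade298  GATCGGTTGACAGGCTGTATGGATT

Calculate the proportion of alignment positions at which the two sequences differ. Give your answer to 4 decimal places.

0.2400

The sequences differ at positions 3 (A/T), 6 (A/G), 9 (T/G), 22 (C/G), 23 (T/A), 25 (A/T).
There are 6 differences over 25 sites, so p = 6/25 = 0.2400.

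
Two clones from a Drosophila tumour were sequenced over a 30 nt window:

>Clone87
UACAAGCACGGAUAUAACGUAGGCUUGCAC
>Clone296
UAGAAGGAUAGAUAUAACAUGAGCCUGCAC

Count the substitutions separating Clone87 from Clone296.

Differing sites — 3:C/G; 7:C/G; 9:C/U; 10:G/A; 19:G/A; 21:A/G; 22:G/A; 25:U/C.
That gives 8 mismatches out of 30 aligned sites, so the Hamming distance is 8.

8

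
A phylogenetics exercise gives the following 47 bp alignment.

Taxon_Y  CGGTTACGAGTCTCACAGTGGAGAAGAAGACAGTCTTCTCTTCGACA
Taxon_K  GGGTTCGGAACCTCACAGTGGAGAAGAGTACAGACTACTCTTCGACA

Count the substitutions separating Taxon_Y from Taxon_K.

Mismatches occur at site 1 (C↔G), site 6 (A↔C), site 7 (C↔G), site 10 (G↔A), site 11 (T↔C), site 28 (A↔G), site 29 (G↔T), site 34 (T↔A), site 37 (T↔A).
That gives 9 mismatches out of 47 aligned sites, so the Hamming distance is 9.

9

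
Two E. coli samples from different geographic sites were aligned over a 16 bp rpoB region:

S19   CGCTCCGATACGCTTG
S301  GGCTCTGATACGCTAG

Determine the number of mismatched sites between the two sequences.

Mismatches occur at site 1 (C/G), site 6 (C/T), site 15 (T/A).
That gives 3 mismatches out of 16 aligned sites, so the Hamming distance is 3.

3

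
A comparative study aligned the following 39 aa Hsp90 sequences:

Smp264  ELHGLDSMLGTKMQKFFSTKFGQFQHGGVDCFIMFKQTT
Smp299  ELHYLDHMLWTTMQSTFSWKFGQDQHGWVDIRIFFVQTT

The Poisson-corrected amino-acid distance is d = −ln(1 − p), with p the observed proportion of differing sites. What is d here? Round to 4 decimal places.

Differing sites — 4:G/Y; 7:S/H; 10:G/W; 12:K/T; 15:K/S; 16:F/T; 19:T/W; 24:F/D; 28:G/W; 31:C/I; 32:F/R; 34:M/F; 36:K/V.
p = 13/39 = 0.333333.
d = −ln(1 − 0.333333) = −ln(0.666667) = 0.4055.

0.4055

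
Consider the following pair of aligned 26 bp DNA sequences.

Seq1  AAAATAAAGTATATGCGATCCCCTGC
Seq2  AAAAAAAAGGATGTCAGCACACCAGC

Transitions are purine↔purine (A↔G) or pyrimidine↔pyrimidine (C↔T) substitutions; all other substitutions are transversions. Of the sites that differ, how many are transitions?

1

Differing sites — 5:T/A (Tv); 10:T/G (Tv); 13:A/G (Ti); 15:G/C (Tv); 16:C/A (Tv); 18:A/C (Tv); 19:T/A (Tv); 21:C/A (Tv); 24:T/A (Tv).
Of the 9 differences, 1 transition and 8 transversions, so the answer is 1.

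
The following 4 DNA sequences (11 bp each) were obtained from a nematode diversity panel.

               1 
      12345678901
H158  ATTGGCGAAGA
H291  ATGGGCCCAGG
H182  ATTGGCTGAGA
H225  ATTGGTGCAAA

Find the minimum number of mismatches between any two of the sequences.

2

Pairwise Hamming distances:
  H158 vs H291: 4
  H158 vs H182: 2
  H158 vs H225: 3
  H291 vs H182: 4
  H291 vs H225: 5
  H182 vs H225: 4
The smallest is 2, between H158 and H182.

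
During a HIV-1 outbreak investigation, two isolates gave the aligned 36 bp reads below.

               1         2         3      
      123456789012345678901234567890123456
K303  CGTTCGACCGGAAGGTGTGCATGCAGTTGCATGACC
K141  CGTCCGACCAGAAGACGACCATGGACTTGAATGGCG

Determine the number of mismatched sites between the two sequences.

Differing sites — 4:T/C; 10:G/A; 15:G/A; 16:T/C; 18:T/A; 19:G/C; 24:C/G; 26:G/C; 30:C/A; 34:A/G; 36:C/G.
That gives 11 mismatches out of 36 aligned sites, so the Hamming distance is 11.

11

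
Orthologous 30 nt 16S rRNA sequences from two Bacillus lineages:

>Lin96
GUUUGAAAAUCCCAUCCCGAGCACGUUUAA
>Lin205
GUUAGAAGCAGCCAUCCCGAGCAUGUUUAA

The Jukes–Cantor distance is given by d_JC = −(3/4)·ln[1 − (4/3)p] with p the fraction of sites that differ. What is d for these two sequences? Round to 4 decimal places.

Differing sites — 4:U/A; 8:A/G; 9:A/C; 10:U/A; 11:C/G; 24:C/U.
p = 6/30 = 0.200000.
d = −0.75 · ln(1 − (4/3)·0.200000) = −0.75 · ln(0.733333) = −0.75 · (-0.310155) = 0.2326.

0.2326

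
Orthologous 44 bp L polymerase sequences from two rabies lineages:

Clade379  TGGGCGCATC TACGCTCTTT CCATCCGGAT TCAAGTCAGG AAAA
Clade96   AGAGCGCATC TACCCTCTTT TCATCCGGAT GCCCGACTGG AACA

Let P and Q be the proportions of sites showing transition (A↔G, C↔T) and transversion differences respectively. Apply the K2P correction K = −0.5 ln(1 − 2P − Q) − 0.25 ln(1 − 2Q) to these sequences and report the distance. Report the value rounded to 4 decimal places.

0.2722

Mismatches occur at site 1 (T↔A, transversion), site 3 (G↔A, transition), site 14 (G↔C, transversion), site 21 (C↔T, transition), site 31 (T↔G, transversion), site 33 (A↔C, transversion), site 34 (A↔C, transversion), site 36 (T↔A, transversion), site 38 (A↔T, transversion), site 43 (A↔C, transversion).
Of the 10 differences, 2 transitions and 8 transversions over 44 sites: P = 2/44 = 0.045455, Q = 8/44 = 0.181818.
d = −0.5·ln(0.727272) − 0.25·ln(0.636364) = −0.5·(-0.318455) − 0.25·(-0.451985) = 0.2722.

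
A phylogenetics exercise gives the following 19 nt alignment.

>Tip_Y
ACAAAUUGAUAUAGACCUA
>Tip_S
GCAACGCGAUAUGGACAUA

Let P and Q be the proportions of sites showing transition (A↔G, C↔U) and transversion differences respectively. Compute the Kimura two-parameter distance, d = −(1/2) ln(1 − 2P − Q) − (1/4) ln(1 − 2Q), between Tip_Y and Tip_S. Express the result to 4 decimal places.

0.4158

The sequences differ at positions 1 (A/G, transition), 5 (A/C, transversion), 6 (U/G, transversion), 7 (U/C, transition), 13 (A/G, transition), 17 (C/A, transversion).
Of the 6 differences, 3 transitions and 3 transversions over 19 sites: P = 3/19 = 0.157895, Q = 3/19 = 0.157895.
d = −0.5·ln(0.526315) − 0.25·ln(0.684210) = −0.5·(-0.641855) − 0.25·(-0.379490) = 0.4158.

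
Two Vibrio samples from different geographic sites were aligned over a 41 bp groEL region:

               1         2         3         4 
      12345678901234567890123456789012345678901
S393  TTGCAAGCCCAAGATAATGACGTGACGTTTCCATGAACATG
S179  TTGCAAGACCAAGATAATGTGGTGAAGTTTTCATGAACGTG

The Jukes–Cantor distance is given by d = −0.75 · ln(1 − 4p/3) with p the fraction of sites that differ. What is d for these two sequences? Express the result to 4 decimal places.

0.1628

Mismatches occur at site 8 (C↔A), site 20 (A↔T), site 21 (C↔G), site 26 (C↔A), site 31 (C↔T), site 39 (A↔G).
p = 6/41 = 0.146341.
d = −0.75 · ln(1 − (4/3)·0.146341) = −0.75 · ln(0.804879) = −0.75 · (-0.217063) = 0.1628.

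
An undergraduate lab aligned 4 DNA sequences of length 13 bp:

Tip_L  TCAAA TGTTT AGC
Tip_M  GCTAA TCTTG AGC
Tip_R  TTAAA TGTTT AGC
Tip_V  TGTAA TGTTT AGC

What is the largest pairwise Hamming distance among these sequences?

5

Pairwise Hamming distances:
  Tip_L vs Tip_M: 4
  Tip_L vs Tip_R: 1
  Tip_L vs Tip_V: 2
  Tip_M vs Tip_R: 5
  Tip_M vs Tip_V: 4
  Tip_R vs Tip_V: 2
The largest is 5, between Tip_M and Tip_R.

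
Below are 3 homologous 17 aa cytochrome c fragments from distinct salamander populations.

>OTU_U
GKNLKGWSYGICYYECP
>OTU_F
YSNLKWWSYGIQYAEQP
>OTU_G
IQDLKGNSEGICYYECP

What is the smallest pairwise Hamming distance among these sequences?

Pairwise Hamming distances:
  OTU_U vs OTU_F: 6
  OTU_U vs OTU_G: 5
  OTU_F vs OTU_G: 9
The smallest is 5, between OTU_U and OTU_G.

5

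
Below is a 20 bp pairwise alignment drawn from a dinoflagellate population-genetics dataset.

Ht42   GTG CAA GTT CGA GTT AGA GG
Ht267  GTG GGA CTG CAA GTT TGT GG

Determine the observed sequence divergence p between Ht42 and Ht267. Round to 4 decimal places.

0.3500

Differing sites — 4:C/G; 5:A/G; 7:G/C; 9:T/G; 11:G/A; 16:A/T; 18:A/T.
There are 7 differences over 20 sites, so p = 7/20 = 0.3500.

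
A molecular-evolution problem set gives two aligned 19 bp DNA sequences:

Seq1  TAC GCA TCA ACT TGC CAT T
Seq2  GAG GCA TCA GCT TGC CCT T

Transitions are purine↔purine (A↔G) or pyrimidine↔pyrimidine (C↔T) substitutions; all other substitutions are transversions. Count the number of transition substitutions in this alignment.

1

Differing sites — 1:T/G (Tv); 3:C/G (Tv); 10:A/G (Ti); 17:A/C (Tv).
Of the 4 differences, 1 transition and 3 transversions, so the answer is 1.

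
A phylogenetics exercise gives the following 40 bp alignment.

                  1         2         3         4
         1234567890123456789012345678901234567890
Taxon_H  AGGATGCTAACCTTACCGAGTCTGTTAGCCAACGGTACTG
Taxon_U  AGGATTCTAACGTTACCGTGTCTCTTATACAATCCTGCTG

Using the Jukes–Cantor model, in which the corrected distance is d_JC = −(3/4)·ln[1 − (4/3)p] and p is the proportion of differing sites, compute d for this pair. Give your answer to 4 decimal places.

0.3041

The sequences differ at positions 6 (G/T), 12 (C/G), 19 (A/T), 24 (G/C), 28 (G/T), 29 (C/A), 33 (C/T), 34 (G/C), 35 (G/C), 37 (A/G).
p = 10/40 = 0.250000.
d = −0.75 · ln(1 − (4/3)·0.250000) = −0.75 · ln(0.666667) = −0.75 · (-0.405465) = 0.3041.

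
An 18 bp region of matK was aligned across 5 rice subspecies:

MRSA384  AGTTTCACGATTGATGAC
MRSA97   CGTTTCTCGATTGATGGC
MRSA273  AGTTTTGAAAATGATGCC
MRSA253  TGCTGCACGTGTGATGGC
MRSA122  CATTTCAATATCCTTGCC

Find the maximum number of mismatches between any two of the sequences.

Pairwise Hamming distances:
  MRSA384 vs MRSA97: 3
  MRSA384 vs MRSA273: 6
  MRSA384 vs MRSA253: 6
  MRSA384 vs MRSA122: 8
  MRSA97 vs MRSA273: 7
  MRSA97 vs MRSA253: 6
  MRSA97 vs MRSA122: 8
  MRSA273 vs MRSA253: 10
  MRSA273 vs MRSA122: 9
  MRSA253 vs MRSA122: 12
The largest is 12, between MRSA253 and MRSA122.

12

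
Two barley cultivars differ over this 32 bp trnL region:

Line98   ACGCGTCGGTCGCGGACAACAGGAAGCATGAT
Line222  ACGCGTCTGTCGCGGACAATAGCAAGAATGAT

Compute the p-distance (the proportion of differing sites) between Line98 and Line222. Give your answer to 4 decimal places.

0.1250

Mismatches occur at site 8 (G→T), site 20 (C→T), site 23 (G→C), site 27 (C→A).
There are 4 differences over 32 sites, so p = 4/32 = 0.1250.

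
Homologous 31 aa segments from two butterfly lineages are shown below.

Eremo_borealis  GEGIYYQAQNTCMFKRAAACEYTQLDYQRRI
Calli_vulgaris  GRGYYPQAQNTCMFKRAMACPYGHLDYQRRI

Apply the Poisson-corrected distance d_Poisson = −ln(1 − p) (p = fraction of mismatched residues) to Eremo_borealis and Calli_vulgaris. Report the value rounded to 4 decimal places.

0.2559

Mismatches occur at site 2 (E→R), site 4 (I→Y), site 6 (Y→P), site 18 (A→M), site 21 (E→P), site 23 (T→G), site 24 (Q→H).
p = 7/31 = 0.225806.
d = −ln(1 − 0.225806) = −ln(0.774194) = 0.2559.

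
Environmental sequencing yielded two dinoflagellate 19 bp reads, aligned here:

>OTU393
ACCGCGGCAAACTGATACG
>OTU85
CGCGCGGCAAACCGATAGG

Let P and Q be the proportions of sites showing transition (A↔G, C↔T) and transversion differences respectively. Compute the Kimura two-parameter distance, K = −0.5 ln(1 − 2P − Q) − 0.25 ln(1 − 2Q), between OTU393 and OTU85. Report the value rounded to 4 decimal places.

0.2476

Differing sites — 1:A/C (Tv); 2:C/G (Tv); 13:T/C (Ti); 18:C/G (Tv).
Of the 4 differences, 1 transition and 3 transversions over 19 sites: P = 1/19 = 0.052632, Q = 3/19 = 0.157895.
d = −0.5·ln(0.736841) − 0.25·ln(0.684210) = −0.5·(-0.305383) − 0.25·(-0.379490) = 0.2476.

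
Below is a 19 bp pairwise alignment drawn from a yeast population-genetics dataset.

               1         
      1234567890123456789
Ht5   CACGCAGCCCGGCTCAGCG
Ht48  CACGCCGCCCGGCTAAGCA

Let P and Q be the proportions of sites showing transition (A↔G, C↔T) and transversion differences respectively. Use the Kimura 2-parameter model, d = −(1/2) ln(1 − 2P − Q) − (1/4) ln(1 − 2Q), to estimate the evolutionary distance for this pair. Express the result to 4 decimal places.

Differing sites — 6:A/C (Tv); 15:C/A (Tv); 19:G/A (Ti).
Of the 3 differences, 1 transition and 2 transversions over 19 sites: P = 1/19 = 0.052632, Q = 2/19 = 0.105263.
d = −0.5·ln(0.789473) − 0.25·ln(0.789474) = −0.5·(-0.236390) − 0.25·(-0.236388) = 0.1773.

0.1773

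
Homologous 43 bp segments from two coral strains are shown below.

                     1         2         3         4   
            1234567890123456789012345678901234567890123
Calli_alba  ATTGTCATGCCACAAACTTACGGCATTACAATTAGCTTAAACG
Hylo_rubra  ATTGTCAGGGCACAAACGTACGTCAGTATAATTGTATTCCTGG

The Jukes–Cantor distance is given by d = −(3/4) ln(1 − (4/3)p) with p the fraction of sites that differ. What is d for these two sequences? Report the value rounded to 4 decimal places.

0.3870

Mismatches occur at site 8 (T↔G), site 10 (C↔G), site 18 (T↔G), site 23 (G↔T), site 26 (T↔G), site 29 (C↔T), site 34 (A↔G), site 35 (G↔T), site 36 (C↔A), site 39 (A↔C), site 40 (A↔C), site 41 (A↔T), site 42 (C↔G).
p = 13/43 = 0.302326.
d = −0.75 · ln(1 − (4/3)·0.302326) = −0.75 · ln(0.596899) = −0.75 · (-0.516007) = 0.3870.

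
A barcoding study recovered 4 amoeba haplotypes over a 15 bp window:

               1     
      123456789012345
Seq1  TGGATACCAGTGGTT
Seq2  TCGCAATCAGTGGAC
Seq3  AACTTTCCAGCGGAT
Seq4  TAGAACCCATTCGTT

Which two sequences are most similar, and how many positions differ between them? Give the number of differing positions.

5

Pairwise Hamming distances:
  Seq1 vs Seq2: 6
  Seq1 vs Seq3: 7
  Seq1 vs Seq4: 5
  Seq2 vs Seq3: 9
  Seq2 vs Seq4: 8
  Seq3 vs Seq4: 9
The smallest is 5, between Seq1 and Seq4.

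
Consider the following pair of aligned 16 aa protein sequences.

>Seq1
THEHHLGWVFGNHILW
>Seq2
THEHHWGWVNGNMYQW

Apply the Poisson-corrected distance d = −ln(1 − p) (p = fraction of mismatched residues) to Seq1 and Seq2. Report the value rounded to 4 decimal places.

0.3747

Mismatches occur at site 6 (L↔W), site 10 (F↔N), site 13 (H↔M), site 14 (I↔Y), site 15 (L↔Q).
p = 5/16 = 0.312500.
d = −ln(1 − 0.312500) = −ln(0.687500) = 0.3747.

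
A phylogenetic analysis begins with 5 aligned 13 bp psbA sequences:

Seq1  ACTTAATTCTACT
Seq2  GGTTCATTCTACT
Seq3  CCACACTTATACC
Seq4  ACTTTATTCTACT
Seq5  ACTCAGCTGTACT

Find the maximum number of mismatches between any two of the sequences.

8

Pairwise Hamming distances:
  Seq1 vs Seq2: 3
  Seq1 vs Seq3: 6
  Seq1 vs Seq4: 1
  Seq1 vs Seq5: 4
  Seq2 vs Seq3: 8
  Seq2 vs Seq4: 3
  Seq2 vs Seq5: 7
  Seq3 vs Seq4: 7
  Seq3 vs Seq5: 6
  Seq4 vs Seq5: 5
The largest is 8, between Seq2 and Seq3.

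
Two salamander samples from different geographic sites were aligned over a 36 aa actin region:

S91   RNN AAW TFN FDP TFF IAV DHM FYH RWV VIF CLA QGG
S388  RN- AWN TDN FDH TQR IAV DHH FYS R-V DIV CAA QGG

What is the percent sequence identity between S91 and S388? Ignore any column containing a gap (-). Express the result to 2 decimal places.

67.65%

Excluding the 2 gap columns leaves 34 comparable sites.
The sequences differ at positions 5 (A/W), 6 (W/N), 8 (F/D), 12 (P/H), 14 (F/Q), 15 (F/R), 21 (M/H), 24 (H/S), 28 (V/D), 30 (F/V), 32 (L/A).
23 of the 34 comparable sites match, so the percent identity is 23/34 × 100 = 67.65%.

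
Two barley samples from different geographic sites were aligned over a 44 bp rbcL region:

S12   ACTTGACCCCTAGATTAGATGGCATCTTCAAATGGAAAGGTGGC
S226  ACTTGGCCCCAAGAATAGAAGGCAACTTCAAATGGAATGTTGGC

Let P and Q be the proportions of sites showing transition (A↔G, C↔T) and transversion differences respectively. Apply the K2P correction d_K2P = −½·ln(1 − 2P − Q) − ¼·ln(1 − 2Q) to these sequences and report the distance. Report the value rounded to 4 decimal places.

0.1799

Mismatches occur at site 6 (A→G, transition), site 11 (T→A, transversion), site 15 (T→A, transversion), site 20 (T→A, transversion), site 25 (T→A, transversion), site 38 (A→T, transversion), site 40 (G→T, transversion).
Of the 7 differences, 1 transition and 6 transversions over 44 sites: P = 1/44 = 0.022727, Q = 6/44 = 0.136364.
d = −0.5·ln(0.818182) − 0.25·ln(0.727272) = −0.5·(-0.200670) − 0.25·(-0.318455) = 0.1799.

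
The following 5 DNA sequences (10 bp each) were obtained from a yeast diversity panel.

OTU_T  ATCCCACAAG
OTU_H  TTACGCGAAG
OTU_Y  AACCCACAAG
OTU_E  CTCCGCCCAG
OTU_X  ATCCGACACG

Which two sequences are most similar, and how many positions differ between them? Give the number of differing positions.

Pairwise Hamming distances:
  OTU_T vs OTU_H: 5
  OTU_T vs OTU_Y: 1
  OTU_T vs OTU_E: 4
  OTU_T vs OTU_X: 2
  OTU_H vs OTU_Y: 6
  OTU_H vs OTU_E: 4
  OTU_H vs OTU_X: 5
  OTU_Y vs OTU_E: 5
  OTU_Y vs OTU_X: 3
  OTU_E vs OTU_X: 4
The smallest is 1, between OTU_T and OTU_Y.

1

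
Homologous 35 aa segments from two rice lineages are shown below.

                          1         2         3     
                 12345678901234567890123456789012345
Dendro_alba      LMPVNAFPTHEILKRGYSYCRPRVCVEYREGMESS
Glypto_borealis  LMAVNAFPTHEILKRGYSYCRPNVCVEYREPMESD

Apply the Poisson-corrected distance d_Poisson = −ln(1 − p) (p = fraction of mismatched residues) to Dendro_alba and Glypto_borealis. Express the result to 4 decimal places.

0.1214

Differing sites — 3:P/A; 23:R/N; 31:G/P; 35:S/D.
p = 4/35 = 0.114286.
d = −ln(1 − 0.114286) = −ln(0.885714) = 0.1214.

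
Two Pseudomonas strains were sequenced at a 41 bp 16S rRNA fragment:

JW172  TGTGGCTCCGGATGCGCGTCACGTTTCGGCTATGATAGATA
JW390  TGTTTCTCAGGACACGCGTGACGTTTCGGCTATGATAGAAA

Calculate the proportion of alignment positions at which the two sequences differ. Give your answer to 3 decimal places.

The sequences differ at positions 4 (G/T), 5 (G/T), 9 (C/A), 13 (T/C), 14 (G/A), 20 (C/G), 40 (T/A).
There are 7 differences over 41 sites, so p = 7/41 = 0.171.

0.171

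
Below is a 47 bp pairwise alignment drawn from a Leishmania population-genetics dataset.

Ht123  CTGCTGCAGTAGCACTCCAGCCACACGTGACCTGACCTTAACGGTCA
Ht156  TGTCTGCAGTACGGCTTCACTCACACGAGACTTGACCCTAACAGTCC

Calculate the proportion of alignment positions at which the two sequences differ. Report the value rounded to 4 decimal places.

Differing sites — 1:C/T; 2:T/G; 3:G/T; 12:G/C; 13:C/G; 14:A/G; 17:C/T; 20:G/C; 21:C/T; 28:T/A; 32:C/T; 38:T/C; 43:G/A; 47:A/C.
There are 14 differences over 47 sites, so p = 14/47 = 0.2979.

0.2979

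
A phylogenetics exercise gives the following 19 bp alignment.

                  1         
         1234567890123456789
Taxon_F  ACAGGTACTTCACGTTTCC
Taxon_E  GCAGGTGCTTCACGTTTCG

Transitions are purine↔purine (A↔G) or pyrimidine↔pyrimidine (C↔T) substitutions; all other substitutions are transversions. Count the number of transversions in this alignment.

Differing sites — 1:A/G (Ti); 7:A/G (Ti); 19:C/G (Tv).
Of the 3 differences, 2 transitions and 1 transversion, so the answer is 1.

1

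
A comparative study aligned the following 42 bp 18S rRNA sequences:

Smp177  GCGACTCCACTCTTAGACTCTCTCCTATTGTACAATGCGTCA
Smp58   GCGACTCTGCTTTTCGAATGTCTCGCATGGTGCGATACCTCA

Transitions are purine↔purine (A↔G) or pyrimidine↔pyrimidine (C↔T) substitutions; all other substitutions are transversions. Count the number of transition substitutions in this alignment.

7

Mismatches occur at site 8 (C→T, transition), site 9 (A→G, transition), site 12 (C→T, transition), site 15 (A→C, transversion), site 18 (C→A, transversion), site 20 (C→G, transversion), site 25 (C→G, transversion), site 26 (T→C, transition), site 29 (T→G, transversion), site 32 (A→G, transition), site 34 (A→G, transition), site 37 (G→A, transition), site 39 (G→C, transversion).
Of the 13 differences, 7 transitions and 6 transversions, so the answer is 7.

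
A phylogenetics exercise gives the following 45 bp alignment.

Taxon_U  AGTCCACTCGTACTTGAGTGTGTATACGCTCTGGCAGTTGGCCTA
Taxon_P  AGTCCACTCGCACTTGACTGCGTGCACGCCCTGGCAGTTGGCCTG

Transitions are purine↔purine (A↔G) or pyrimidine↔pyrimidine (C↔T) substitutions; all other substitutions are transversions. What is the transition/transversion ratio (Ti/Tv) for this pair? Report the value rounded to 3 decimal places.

6.000

Mismatches occur at site 11 (T/C, transition), site 18 (G/C, transversion), site 21 (T/C, transition), site 24 (A/G, transition), site 25 (T/C, transition), site 30 (T/C, transition), site 45 (A/G, transition).
Of the 7 differences, 6 transitions and 1 transversion, so Ti/Tv = 6/1 = 6.000.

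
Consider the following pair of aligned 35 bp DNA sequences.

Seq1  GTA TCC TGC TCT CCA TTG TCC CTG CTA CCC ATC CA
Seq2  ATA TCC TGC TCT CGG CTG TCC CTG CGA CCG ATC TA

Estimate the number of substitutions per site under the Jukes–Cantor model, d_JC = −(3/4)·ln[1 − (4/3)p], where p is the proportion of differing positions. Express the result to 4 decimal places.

0.2326

Differing sites — 1:G/A; 14:C/G; 15:A/G; 16:T/C; 26:T/G; 30:C/G; 34:C/T.
p = 7/35 = 0.200000.
d = −0.75 · ln(1 − (4/3)·0.200000) = −0.75 · ln(0.733333) = −0.75 · (-0.310155) = 0.2326.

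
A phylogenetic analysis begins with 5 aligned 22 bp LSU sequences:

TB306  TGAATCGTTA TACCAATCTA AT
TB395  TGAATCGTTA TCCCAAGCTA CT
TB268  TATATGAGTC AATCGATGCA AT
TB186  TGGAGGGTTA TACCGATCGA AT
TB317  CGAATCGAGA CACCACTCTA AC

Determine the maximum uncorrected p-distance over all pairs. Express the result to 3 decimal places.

Pairwise Hamming distances:
  TB306 vs TB395: 3
  TB306 vs TB268: 11
  TB306 vs TB186: 5
  TB306 vs TB317: 6
  TB395 vs TB268: 14
  TB395 vs TB186: 8
  TB395 vs TB317: 9
  TB268 vs TB186: 10
  TB268 vs TB317: 15
  TB186 vs TB317: 11
The largest is 15 mismatches, between TB268 and TB317; p = 15/22 = 0.682.

0.682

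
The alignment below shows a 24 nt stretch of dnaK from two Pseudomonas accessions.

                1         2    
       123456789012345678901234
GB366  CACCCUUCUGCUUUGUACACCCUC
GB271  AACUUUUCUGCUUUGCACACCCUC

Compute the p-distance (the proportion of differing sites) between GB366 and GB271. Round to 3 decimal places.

Differing sites — 1:C/A; 4:C/U; 5:C/U; 16:U/C.
There are 4 differences over 24 sites, so p = 4/24 = 0.167.

0.167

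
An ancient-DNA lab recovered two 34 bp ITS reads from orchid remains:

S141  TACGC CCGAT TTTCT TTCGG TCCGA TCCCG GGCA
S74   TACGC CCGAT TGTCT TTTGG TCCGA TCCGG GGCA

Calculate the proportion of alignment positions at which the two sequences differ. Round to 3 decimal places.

0.088

Mismatches occur at site 12 (T→G), site 18 (C→T), site 29 (C→G).
There are 3 differences over 34 sites, so p = 3/34 = 0.088.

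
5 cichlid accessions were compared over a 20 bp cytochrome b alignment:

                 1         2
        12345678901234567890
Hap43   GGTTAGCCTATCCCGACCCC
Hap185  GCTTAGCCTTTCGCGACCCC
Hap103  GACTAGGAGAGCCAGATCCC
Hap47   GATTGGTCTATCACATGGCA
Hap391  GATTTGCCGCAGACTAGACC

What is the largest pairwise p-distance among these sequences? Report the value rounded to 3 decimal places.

Pairwise Hamming distances:
  Hap43 vs Hap185: 3
  Hap43 vs Hap103: 8
  Hap43 vs Hap47: 9
  Hap43 vs Hap391: 10
  Hap185 vs Hap103: 10
  Hap185 vs Hap47: 10
  Hap185 vs Hap391: 10
  Hap103 vs Hap47: 13
  Hap103 vs Hap391: 12
  Hap47 vs Hap391: 10
The largest is 13 mismatches, between Hap103 and Hap47; p = 13/20 = 0.650.

0.650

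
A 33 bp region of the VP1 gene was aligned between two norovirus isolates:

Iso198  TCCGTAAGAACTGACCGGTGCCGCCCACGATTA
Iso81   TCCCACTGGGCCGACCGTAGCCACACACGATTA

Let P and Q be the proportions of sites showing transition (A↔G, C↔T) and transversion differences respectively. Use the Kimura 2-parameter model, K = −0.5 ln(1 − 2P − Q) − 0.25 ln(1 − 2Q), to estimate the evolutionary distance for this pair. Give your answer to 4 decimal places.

The sequences differ at positions 4 (G/C, transversion), 5 (T/A, transversion), 6 (A/C, transversion), 7 (A/T, transversion), 9 (A/G, transition), 10 (A/G, transition), 12 (T/C, transition), 18 (G/T, transversion), 19 (T/A, transversion), 23 (G/A, transition), 25 (C/A, transversion).
Of the 11 differences, 4 transitions and 7 transversions over 33 sites: P = 4/33 = 0.121212, Q = 7/33 = 0.212121.
d = −0.5·ln(0.545455) − 0.25·ln(0.575758) = −0.5·(-0.606135) − 0.25·(-0.552068) = 0.4411.

0.4411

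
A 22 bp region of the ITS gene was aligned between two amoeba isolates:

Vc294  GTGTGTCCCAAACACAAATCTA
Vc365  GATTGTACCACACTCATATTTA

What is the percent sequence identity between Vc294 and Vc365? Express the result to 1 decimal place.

The sequences differ at positions 2 (T/A), 3 (G/T), 7 (C/A), 11 (A/C), 14 (A/T), 17 (A/T), 20 (C/T).
15 of the 22 sites match, so the percent identity is 15/22 × 100 = 68.2%.

68.2%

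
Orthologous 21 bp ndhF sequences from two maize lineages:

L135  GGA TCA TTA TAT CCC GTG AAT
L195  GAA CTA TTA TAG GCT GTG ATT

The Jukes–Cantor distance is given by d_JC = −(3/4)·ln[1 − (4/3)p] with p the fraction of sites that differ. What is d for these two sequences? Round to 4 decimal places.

0.4408

Mismatches occur at site 2 (G↔A), site 4 (T↔C), site 5 (C↔T), site 12 (T↔G), site 13 (C↔G), site 15 (C↔T), site 20 (A↔T).
p = 7/21 = 0.333333.
d = −0.75 · ln(1 − (4/3)·0.333333) = −0.75 · ln(0.555556) = −0.75 · (-0.587786) = 0.4408.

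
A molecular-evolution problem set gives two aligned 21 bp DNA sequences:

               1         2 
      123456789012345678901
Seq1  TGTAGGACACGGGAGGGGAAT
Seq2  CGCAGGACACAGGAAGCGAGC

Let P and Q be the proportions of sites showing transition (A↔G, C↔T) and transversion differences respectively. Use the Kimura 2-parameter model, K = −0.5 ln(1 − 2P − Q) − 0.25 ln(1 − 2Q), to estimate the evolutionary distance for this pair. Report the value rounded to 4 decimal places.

0.5076

Differing sites — 1:T/C (Ti); 3:T/C (Ti); 11:G/A (Ti); 15:G/A (Ti); 17:G/C (Tv); 20:A/G (Ti); 21:T/C (Ti).
Of the 7 differences, 6 transitions and 1 transversion over 21 sites: P = 6/21 = 0.285714, Q = 1/21 = 0.047619.
d = −0.5·ln(0.380953) − 0.25·ln(0.904762) = −0.5·(-0.965079) − 0.25·(-0.100083) = 0.5076.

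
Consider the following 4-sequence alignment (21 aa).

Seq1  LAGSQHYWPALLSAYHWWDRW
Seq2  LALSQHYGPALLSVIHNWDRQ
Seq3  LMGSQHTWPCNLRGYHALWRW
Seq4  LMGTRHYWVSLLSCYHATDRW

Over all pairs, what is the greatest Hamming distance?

Pairwise Hamming distances:
  Seq1 vs Seq2: 6
  Seq1 vs Seq3: 9
  Seq1 vs Seq4: 8
  Seq2 vs Seq3: 13
  Seq2 vs Seq4: 12
  Seq3 vs Seq4: 10
The largest is 13, between Seq2 and Seq3.

13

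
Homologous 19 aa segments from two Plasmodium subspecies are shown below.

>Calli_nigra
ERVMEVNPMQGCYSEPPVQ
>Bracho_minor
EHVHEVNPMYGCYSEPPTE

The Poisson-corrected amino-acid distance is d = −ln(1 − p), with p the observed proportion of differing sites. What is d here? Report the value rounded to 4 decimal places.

0.3054

Differing sites — 2:R/H; 4:M/H; 10:Q/Y; 18:V/T; 19:Q/E.
p = 5/19 = 0.263158.
d = −ln(1 − 0.263158) = −ln(0.736842) = 0.3054.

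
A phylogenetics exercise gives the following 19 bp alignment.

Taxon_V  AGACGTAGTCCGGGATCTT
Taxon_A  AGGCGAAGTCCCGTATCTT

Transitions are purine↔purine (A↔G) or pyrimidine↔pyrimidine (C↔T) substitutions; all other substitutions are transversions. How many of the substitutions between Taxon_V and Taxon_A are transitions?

1

Differing sites — 3:A/G (Ti); 6:T/A (Tv); 12:G/C (Tv); 14:G/T (Tv).
Of the 4 differences, 1 transition and 3 transversions, so the answer is 1.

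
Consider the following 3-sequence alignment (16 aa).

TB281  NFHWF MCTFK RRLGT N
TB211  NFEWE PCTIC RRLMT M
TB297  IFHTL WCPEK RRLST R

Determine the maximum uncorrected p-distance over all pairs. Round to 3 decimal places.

Pairwise Hamming distances:
  TB281 vs TB211: 7
  TB281 vs TB297: 8
  TB211 vs TB297: 10
The largest is 10 mismatches, between TB211 and TB297; p = 10/16 = 0.625.

0.625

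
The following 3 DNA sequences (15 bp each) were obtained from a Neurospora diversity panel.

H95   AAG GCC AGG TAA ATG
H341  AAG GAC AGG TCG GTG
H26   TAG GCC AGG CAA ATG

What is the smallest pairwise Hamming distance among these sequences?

2

Pairwise Hamming distances:
  H95 vs H341: 4
  H95 vs H26: 2
  H341 vs H26: 6
The smallest is 2, between H95 and H26.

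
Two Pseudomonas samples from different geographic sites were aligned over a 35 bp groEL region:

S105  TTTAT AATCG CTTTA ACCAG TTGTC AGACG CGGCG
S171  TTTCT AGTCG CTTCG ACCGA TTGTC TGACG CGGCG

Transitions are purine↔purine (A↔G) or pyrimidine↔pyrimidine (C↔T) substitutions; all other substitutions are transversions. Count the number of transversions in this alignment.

Mismatches occur at site 4 (A/C, transversion), site 7 (A/G, transition), site 14 (T/C, transition), site 15 (A/G, transition), site 19 (A/G, transition), site 20 (G/A, transition), site 26 (A/T, transversion).
Of the 7 differences, 5 transitions and 2 transversions, so the answer is 2.

2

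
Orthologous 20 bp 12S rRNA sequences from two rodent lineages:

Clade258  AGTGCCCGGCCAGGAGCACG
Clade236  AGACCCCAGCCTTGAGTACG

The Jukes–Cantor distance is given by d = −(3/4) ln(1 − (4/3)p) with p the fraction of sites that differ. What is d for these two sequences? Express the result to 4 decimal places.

0.3831

Differing sites — 3:T/A; 4:G/C; 8:G/A; 12:A/T; 13:G/T; 17:C/T.
p = 6/20 = 0.300000.
d = −0.75 · ln(1 − (4/3)·0.300000) = −0.75 · ln(0.600000) = −0.75 · (-0.510826) = 0.3831.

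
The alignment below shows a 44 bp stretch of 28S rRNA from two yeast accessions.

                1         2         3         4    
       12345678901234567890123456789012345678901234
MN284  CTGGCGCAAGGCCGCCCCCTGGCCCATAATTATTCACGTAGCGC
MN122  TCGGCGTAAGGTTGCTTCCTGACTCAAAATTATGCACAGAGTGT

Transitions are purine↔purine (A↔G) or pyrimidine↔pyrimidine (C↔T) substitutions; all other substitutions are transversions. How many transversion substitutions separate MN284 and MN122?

The sequences differ at positions 1 (C/T, transition), 2 (T/C, transition), 7 (C/T, transition), 12 (C/T, transition), 13 (C/T, transition), 16 (C/T, transition), 17 (C/T, transition), 22 (G/A, transition), 24 (C/T, transition), 27 (T/A, transversion), 34 (T/G, transversion), 38 (G/A, transition), 39 (T/G, transversion), 42 (C/T, transition), 44 (C/T, transition).
Of the 15 differences, 12 transitions and 3 transversions, so the answer is 3.

3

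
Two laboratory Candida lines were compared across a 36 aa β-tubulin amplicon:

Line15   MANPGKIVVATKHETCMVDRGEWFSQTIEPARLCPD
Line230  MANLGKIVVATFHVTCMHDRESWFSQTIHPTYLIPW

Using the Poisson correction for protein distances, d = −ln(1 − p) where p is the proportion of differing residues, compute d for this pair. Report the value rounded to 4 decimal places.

0.3646

Differing sites — 4:P/L; 12:K/F; 14:E/V; 18:V/H; 21:G/E; 22:E/S; 29:E/H; 31:A/T; 32:R/Y; 34:C/I; 36:D/W.
p = 11/36 = 0.305556.
d = −ln(1 − 0.305556) = −ln(0.694444) = 0.3646.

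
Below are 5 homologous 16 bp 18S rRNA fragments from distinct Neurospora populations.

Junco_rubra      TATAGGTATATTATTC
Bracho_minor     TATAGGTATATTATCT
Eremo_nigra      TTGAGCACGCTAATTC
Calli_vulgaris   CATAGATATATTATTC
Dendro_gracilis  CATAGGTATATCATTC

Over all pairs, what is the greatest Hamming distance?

Pairwise Hamming distances:
  Junco_rubra vs Bracho_minor: 2
  Junco_rubra vs Eremo_nigra: 8
  Junco_rubra vs Calli_vulgaris: 2
  Junco_rubra vs Dendro_gracilis: 2
  Bracho_minor vs Eremo_nigra: 10
  Bracho_minor vs Calli_vulgaris: 4
  Bracho_minor vs Dendro_gracilis: 4
  Eremo_nigra vs Calli_vulgaris: 9
  Eremo_nigra vs Dendro_gracilis: 9
  Calli_vulgaris vs Dendro_gracilis: 2
The largest is 10, between Bracho_minor and Eremo_nigra.

10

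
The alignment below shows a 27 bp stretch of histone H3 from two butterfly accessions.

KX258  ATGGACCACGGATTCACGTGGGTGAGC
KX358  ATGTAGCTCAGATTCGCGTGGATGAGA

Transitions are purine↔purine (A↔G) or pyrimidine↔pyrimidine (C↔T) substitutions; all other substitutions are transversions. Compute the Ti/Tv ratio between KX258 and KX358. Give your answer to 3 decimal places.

0.750

Differing sites — 4:G/T (Tv); 6:C/G (Tv); 8:A/T (Tv); 10:G/A (Ti); 16:A/G (Ti); 22:G/A (Ti); 27:C/A (Tv).
Of the 7 differences, 3 transitions and 4 transversions, so Ti/Tv = 3/4 = 0.750.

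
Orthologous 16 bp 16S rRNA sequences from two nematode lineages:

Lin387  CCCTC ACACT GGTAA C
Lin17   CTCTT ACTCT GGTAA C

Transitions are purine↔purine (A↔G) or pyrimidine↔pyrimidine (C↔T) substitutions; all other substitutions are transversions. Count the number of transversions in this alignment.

Differing sites — 2:C/T (Ti); 5:C/T (Ti); 8:A/T (Tv).
Of the 3 differences, 2 transitions and 1 transversion, so the answer is 1.

1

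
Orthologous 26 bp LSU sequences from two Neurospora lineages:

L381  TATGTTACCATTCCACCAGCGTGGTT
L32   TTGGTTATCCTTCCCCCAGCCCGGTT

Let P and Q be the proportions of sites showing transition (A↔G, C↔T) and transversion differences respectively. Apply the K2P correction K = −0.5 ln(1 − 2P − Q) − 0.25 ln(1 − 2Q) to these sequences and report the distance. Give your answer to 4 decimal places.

0.3338

Differing sites — 2:A/T (Tv); 3:T/G (Tv); 8:C/T (Ti); 10:A/C (Tv); 15:A/C (Tv); 21:G/C (Tv); 22:T/C (Ti).
Of the 7 differences, 2 transitions and 5 transversions over 26 sites: P = 2/26 = 0.076923, Q = 5/26 = 0.192308.
d = −0.5·ln(0.653846) − 0.25·ln(0.615384) = −0.5·(-0.424883) − 0.25·(-0.485509) = 0.3338.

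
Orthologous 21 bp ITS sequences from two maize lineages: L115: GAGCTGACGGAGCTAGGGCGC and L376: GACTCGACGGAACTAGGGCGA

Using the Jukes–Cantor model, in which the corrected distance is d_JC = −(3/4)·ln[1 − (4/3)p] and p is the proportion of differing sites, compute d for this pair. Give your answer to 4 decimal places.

Mismatches occur at site 3 (G→C), site 4 (C→T), site 5 (T→C), site 12 (G→A), site 21 (C→A).
p = 5/21 = 0.238095.
d = −0.75 · ln(1 − (4/3)·0.238095) = −0.75 · ln(0.682540) = −0.75 · (-0.381934) = 0.2865.

0.2865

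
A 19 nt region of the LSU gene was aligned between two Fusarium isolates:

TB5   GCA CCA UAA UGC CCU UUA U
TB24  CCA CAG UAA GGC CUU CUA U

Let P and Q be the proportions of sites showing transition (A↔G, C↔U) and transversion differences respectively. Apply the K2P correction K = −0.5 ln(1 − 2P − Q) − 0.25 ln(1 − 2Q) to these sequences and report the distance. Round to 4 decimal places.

Differing sites — 1:G/C (Tv); 5:C/A (Tv); 6:A/G (Ti); 10:U/G (Tv); 14:C/U (Ti); 16:U/C (Ti).
Of the 6 differences, 3 transitions and 3 transversions over 19 sites: P = 3/19 = 0.157895, Q = 3/19 = 0.157895.
d = −0.5·ln(0.526315) − 0.25·ln(0.684210) = −0.5·(-0.641855) − 0.25·(-0.379490) = 0.4158.

0.4158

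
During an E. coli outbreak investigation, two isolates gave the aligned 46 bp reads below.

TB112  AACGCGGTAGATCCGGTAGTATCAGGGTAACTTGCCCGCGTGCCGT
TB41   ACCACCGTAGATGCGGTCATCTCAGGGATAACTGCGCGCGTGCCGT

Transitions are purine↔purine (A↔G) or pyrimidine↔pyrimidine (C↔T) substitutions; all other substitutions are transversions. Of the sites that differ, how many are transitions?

3

The sequences differ at positions 2 (A/C, transversion), 4 (G/A, transition), 6 (G/C, transversion), 13 (C/G, transversion), 18 (A/C, transversion), 19 (G/A, transition), 21 (A/C, transversion), 28 (T/A, transversion), 29 (A/T, transversion), 31 (C/A, transversion), 32 (T/C, transition), 36 (C/G, transversion).
Of the 12 differences, 3 transitions and 9 transversions, so the answer is 3.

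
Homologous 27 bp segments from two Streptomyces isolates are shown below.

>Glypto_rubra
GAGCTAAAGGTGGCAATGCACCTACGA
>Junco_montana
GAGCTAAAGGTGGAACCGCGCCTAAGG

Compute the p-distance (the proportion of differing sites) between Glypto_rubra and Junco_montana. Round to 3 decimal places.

The sequences differ at positions 14 (C/A), 16 (A/C), 17 (T/C), 20 (A/G), 25 (C/A), 27 (A/G).
There are 6 differences over 27 sites, so p = 6/27 = 0.222.

0.222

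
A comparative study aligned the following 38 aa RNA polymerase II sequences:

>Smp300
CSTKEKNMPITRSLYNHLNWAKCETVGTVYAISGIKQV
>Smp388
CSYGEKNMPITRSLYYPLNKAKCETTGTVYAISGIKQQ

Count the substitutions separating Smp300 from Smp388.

The sequences differ at positions 3 (T/Y), 4 (K/G), 16 (N/Y), 17 (H/P), 20 (W/K), 26 (V/T), 38 (V/Q).
That gives 7 mismatches out of 38 aligned sites, so the Hamming distance is 7.

7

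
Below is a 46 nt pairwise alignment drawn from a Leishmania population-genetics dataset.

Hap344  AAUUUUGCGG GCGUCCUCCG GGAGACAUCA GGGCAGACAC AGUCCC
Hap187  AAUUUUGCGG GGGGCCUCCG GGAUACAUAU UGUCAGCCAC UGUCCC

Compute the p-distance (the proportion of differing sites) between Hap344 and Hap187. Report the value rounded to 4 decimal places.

The sequences differ at positions 12 (C/G), 14 (U/G), 24 (G/U), 29 (C/A), 30 (A/U), 31 (G/U), 33 (G/U), 37 (A/C), 41 (A/U).
There are 9 differences over 46 sites, so p = 9/46 = 0.1957.

0.1957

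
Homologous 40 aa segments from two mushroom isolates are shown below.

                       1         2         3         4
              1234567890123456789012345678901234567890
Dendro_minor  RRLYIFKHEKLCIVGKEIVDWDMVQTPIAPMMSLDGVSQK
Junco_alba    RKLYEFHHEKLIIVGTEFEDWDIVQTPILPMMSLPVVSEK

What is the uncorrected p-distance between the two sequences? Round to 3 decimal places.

Mismatches occur at site 2 (R→K), site 5 (I→E), site 7 (K→H), site 12 (C→I), site 16 (K→T), site 18 (I→F), site 19 (V→E), site 23 (M→I), site 29 (A→L), site 35 (D→P), site 36 (G→V), site 39 (Q→E).
There are 12 differences over 40 sites, so p = 12/40 = 0.300.

0.300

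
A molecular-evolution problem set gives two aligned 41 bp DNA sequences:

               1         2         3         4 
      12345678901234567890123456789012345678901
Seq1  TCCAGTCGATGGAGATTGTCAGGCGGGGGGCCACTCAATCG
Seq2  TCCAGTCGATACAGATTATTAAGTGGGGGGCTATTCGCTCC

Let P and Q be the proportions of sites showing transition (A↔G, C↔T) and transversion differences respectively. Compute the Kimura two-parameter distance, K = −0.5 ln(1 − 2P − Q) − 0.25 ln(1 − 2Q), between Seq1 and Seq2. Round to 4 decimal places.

0.3508

Differing sites — 11:G/A (Ti); 12:G/C (Tv); 18:G/A (Ti); 20:C/T (Ti); 22:G/A (Ti); 24:C/T (Ti); 32:C/T (Ti); 34:C/T (Ti); 37:A/G (Ti); 38:A/C (Tv); 41:G/C (Tv).
Of the 11 differences, 8 transitions and 3 transversions over 41 sites: P = 8/41 = 0.195122, Q = 3/41 = 0.073171.
d = −0.5·ln(0.536585) − 0.25·ln(0.853658) = −0.5·(-0.622530) − 0.25·(-0.158225) = 0.3508.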